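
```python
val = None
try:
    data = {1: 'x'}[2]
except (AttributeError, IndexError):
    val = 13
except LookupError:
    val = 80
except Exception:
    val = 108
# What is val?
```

Step-by-step execution trace:
1. `data = {1: 'x'}[2]` raises KeyError.
2. `except (AttributeError, IndexError)` does not match KeyError; skipped.
3. `except LookupError` matches (KeyError is a subclass of LookupError) → val = 80.
4. `except Exception` is not reached.
Result: 80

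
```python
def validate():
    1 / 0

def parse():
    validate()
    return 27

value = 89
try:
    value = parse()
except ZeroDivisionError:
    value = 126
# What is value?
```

Step-by-step execution trace:
1. value starts at 89.
2. try: `parse()` calls `validate()`.
3. `validate()` evaluates `1 / 0`, which raises ZeroDivisionError; it propagates through parse (uncaught).
4. `return 27` in parse is not reached; the assignment to value does not complete.
5. `except ZeroDivisionError` matches → value = 126.
Result: 126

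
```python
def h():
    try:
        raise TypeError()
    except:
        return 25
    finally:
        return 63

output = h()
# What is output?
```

Step-by-step execution trace:
1. `h()` enters try: `raise TypeError()` raises TypeError.
2. bare `except` matches → `return 25` sets pending return value 25.
3. Before returning, `finally: return 63` runs and overrides the pending return.
4. h() returns 63 → output = 63.
Result: 63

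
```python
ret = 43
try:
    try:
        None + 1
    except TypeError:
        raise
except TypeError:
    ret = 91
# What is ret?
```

Step-by-step execution trace:
1. Inner try: `None + 1` raises TypeError.
2. Inner `except TypeError` matches; bare `raise` re-raises the same TypeError.
3. Outer `except TypeError` matches → ret = 91.
Result: 91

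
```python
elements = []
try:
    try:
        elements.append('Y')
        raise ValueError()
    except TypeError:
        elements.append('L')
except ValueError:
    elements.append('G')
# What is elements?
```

Step-by-step execution trace:
1. Inner try: `elements.append('Y')` → elements = ['Y'].
2. `raise ValueError()` raises ValueError.
3. Inner `except TypeError` does not match ValueError; exception propagates to outer try.
4. Outer `except ValueError` matches → `elements.append('G')` → elements = ['Y', 'G'].
Result: ['Y', 'G']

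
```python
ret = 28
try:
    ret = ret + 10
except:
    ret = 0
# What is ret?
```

Step-by-step execution trace:
1. ret starts at 28.
2. try: `ret = ret + 10` → ret = 38. No exception raised.
3. `except` is skipped.
Result: 38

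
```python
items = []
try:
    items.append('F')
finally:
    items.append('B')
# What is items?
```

Step-by-step execution trace:
1. try: `items.append('F')` → items = ['F'].
2. The try body completes without raising.
3. finally always runs: `items.append('B')` → items = ['F', 'B'].
Result: ['F', 'B']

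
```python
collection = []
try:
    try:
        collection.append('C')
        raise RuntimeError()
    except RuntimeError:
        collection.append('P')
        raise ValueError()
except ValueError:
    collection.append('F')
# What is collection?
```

Step-by-step execution trace:
1. Inner try: `collection.append('C')` → collection = ['C'].
2. `raise RuntimeError()` raises RuntimeError.
3. Inner `except RuntimeError` matches → `collection.append('P')` → collection = ['C', 'P'].
4. `raise ValueError()` raises ValueError; propagates to outer try.
5. Outer `except ValueError` matches → `collection.append('F')` → collection = ['C', 'P', 'F'].
Result: ['C', 'P', 'F']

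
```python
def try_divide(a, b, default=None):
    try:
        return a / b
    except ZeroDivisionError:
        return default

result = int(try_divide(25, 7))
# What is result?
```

Step-by-step execution trace:
1. `try_divide(25, 7)` enters try: `return 25 / 7` → returns 3.5714285714285716. No exception raised.
2. `except ZeroDivisionError` is skipped.
3. `int(3.5714285714285716)` → 3 → result = 3.
Result: 3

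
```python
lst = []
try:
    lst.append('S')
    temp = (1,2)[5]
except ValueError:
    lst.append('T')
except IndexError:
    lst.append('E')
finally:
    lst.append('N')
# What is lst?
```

Step-by-step execution trace:
1. try: `lst.append('S')` → lst = ['S'].
2. `temp = (1,2)[5]` raises IndexError.
3. `except ValueError` does not match IndexError; skipped.
4. `except IndexError` matches → `lst.append('E')` → lst = ['S', 'E'].
5. finally always runs: `lst.append('N')` → lst = ['S', 'E', 'N'].
Result: ['S', 'E', 'N']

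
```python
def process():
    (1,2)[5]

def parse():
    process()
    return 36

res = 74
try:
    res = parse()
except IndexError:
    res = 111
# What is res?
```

Step-by-step execution trace:
1. res starts at 74.
2. try: `parse()` calls `process()`.
3. `process()` evaluates `(1,2)[5]`, which raises IndexError; it propagates through parse (uncaught).
4. `return 36` in parse is not reached; the assignment to res does not complete.
5. `except IndexError` matches → res = 111.
Result: 111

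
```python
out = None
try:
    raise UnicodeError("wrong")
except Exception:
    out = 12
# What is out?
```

Step-by-step execution trace:
1. `raise UnicodeError(...)` raises UnicodeError.
2. `except Exception` matches (UnicodeError is a subclass of Exception) → out = 12.
Result: 12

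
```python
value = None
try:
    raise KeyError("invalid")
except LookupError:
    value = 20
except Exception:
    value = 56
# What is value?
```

Step-by-step execution trace:
1. `raise KeyError(...)` raises KeyError.
2. `except LookupError` matches (KeyError is a subclass of LookupError) → value = 20.
3. `except Exception` is not reached.
Result: 20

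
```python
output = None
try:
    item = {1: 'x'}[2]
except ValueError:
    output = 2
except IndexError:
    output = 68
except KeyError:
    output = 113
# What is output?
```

Step-by-step execution trace:
1. `item = {1: 'x'}[2]` raises KeyError.
2. `except ValueError` does not match KeyError; skipped.
3. `except IndexError` does not match KeyError; skipped.
4. `except KeyError` matches → output = 113.
Result: 113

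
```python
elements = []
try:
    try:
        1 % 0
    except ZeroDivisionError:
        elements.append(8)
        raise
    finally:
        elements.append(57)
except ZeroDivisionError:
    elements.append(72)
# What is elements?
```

Step-by-step execution trace:
1. Inner try: `1 % 0` raises ZeroDivisionError.
2. Inner `except ZeroDivisionError` matches → `elements.append(8)` → elements = [8].
3. bare `raise` re-raises ZeroDivisionError.
4. Inner `finally` runs during unwinding: `elements.append(57)` → elements = [8, 57].
5. Outer `except ZeroDivisionError` matches → `elements.append(72)` → elements = [8, 57, 72].
Result: [8, 57, 72]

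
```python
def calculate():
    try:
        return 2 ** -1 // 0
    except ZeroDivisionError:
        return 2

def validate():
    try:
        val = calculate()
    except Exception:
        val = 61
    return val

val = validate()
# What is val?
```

Step-by-step execution trace:
1. `validate()` calls `calculate()`.
2. In calculate: `2 ** -1 // 0` raises ZeroDivisionError; `except ZeroDivisionError` catches it → returns 2.
3. In validate: `val = calculate()` → val = 2. No exception reaches validate.
4. `except Exception` is skipped; validate returns 2.
5. val = 2.
Result: 2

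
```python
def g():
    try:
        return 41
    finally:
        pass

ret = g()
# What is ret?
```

Step-by-step execution trace:
1. `g()` enters try: `return 41` sets pending return value 41.
2. Before returning, `finally: pass` runs (no effect).
3. g() returns 41 → ret = 41.
Result: 41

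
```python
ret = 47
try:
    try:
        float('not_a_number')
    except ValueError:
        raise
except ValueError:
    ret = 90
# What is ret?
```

Step-by-step execution trace:
1. Inner try: `float('not_a_number')` raises ValueError.
2. Inner `except ValueError` matches; bare `raise` re-raises the same ValueError.
3. Outer `except ValueError` matches → ret = 90.
Result: 90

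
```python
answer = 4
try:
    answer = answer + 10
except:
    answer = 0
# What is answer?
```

Step-by-step execution trace:
1. answer starts at 4.
2. try: `answer = answer + 10` → answer = 14. No exception raised.
3. `except` is skipped.
Result: 14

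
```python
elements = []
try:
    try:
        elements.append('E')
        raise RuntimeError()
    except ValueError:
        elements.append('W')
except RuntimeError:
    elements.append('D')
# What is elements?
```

Step-by-step execution trace:
1. Inner try: `elements.append('E')` → elements = ['E'].
2. `raise RuntimeError()` raises RuntimeError.
3. Inner `except ValueError` does not match RuntimeError; exception propagates to outer try.
4. Outer `except RuntimeError` matches → `elements.append('D')` → elements = ['E', 'D'].
Result: ['E', 'D']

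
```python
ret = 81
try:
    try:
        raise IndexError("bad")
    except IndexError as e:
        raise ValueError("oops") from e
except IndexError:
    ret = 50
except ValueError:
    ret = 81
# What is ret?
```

Step-by-step execution trace:
1. Inner try raises IndexError; inner `except IndexError as e` catches it.
2. `raise ValueError(...) from e` raises ValueError (IndexError is attached as __cause__, but only ValueError is active).
3. Outer `except IndexError` does not match ValueError; skipped.
4. Outer `except ValueError` matches → ret = 81.
Result: 81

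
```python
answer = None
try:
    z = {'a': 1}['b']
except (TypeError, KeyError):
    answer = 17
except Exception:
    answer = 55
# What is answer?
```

Step-by-step execution trace:
1. `z = {'a': 1}['b']` raises KeyError.
2. `except (TypeError, KeyError)` matches (KeyError is in the tuple) → answer = 17.
3. `except Exception` is not reached.
Result: 17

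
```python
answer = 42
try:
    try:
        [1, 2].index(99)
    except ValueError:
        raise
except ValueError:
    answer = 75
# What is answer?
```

Step-by-step execution trace:
1. Inner try: `[1, 2].index(99)` raises ValueError.
2. Inner `except ValueError` matches; bare `raise` re-raises the same ValueError.
3. Outer `except ValueError` matches → answer = 75.
Result: 75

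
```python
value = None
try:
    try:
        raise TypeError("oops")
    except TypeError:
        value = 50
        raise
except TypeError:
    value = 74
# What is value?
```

Step-by-step execution trace:
1. Inner try: `raise TypeError("oops")` raises TypeError.
2. Inner `except TypeError` matches → value = 50.
3. bare `raise` re-raises the same TypeError.
4. Outer `except TypeError` matches → value = 74.
Result: 74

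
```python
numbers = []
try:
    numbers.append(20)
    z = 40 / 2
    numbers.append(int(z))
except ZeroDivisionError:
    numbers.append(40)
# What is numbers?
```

Step-by-step execution trace:
1. try: `numbers.append(20)` → numbers = [20].
2. `z = 40 / 2` → z = 20.0. No exception raised.
3. `numbers.append(int(z))` → numbers = [20, 20].
4. `except ZeroDivisionError` is skipped (no exception was raised).
Result: [20, 20]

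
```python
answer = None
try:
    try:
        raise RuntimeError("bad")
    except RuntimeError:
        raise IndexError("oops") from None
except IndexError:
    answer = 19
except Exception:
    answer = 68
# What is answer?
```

Step-by-step execution trace:
1. Inner try raises RuntimeError; inner `except RuntimeError` catches it.
2. `raise IndexError(...) from None` raises IndexError (from None suppresses __context__, but the active exception is still IndexError).
3. Outer `except IndexError` matches → answer = 19.
4. `except Exception` is not reached.
Result: 19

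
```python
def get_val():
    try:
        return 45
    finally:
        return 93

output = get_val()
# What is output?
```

Step-by-step execution trace:
1. `get_val()` enters try: `return 45` sets pending return value 45.
2. Before returning, `finally: return 93` runs and overrides the pending return.
3. get_val() returns 93 → output = 93.
Result: 93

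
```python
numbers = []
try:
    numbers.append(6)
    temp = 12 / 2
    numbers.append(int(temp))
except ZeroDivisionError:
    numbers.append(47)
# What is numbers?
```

Step-by-step execution trace:
1. try: `numbers.append(6)` → numbers = [6].
2. `temp = 12 / 2` → temp = 6.0. No exception raised.
3. `numbers.append(int(temp))` → numbers = [6, 6].
4. `except ZeroDivisionError` is skipped (no exception was raised).
Result: [6, 6]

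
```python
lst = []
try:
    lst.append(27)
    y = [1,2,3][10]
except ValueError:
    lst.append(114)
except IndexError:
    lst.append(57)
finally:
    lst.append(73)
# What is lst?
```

Step-by-step execution trace:
1. try: `lst.append(27)` → lst = [27].
2. `y = [1,2,3][10]` raises IndexError.
3. `except ValueError` does not match IndexError; skipped.
4. `except IndexError` matches → `lst.append(57)` → lst = [27, 57].
5. finally always runs: `lst.append(73)` → lst = [27, 57, 73].
Result: [27, 57, 73]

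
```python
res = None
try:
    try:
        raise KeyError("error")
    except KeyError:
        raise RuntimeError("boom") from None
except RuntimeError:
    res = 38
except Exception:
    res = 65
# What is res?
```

Step-by-step execution trace:
1. Inner try raises KeyError; inner `except KeyError` catches it.
2. `raise RuntimeError(...) from None` raises RuntimeError (from None suppresses __context__, but the active exception is still RuntimeError).
3. Outer `except RuntimeError` matches → res = 38.
4. `except Exception` is not reached.
Result: 38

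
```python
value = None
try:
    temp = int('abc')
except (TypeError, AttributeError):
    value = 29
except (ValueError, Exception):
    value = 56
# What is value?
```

Step-by-step execution trace:
1. `temp = int('abc')` raises ValueError.
2. `except (TypeError, AttributeError)` does not match ValueError; skipped.
3. `except (ValueError, Exception)` matches (ValueError is in the tuple) → value = 56.
Result: 56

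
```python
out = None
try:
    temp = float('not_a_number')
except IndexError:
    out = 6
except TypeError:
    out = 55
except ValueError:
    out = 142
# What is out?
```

Step-by-step execution trace:
1. `temp = float('not_a_number')` raises ValueError.
2. `except IndexError` does not match ValueError; skipped.
3. `except TypeError` does not match ValueError; skipped.
4. `except ValueError` matches → out = 142.
Result: 142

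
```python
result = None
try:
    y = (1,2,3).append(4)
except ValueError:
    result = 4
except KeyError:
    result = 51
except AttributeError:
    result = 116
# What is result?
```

Step-by-step execution trace:
1. `y = (1,2,3).append(4)` raises AttributeError.
2. `except ValueError` does not match AttributeError; skipped.
3. `except KeyError` does not match AttributeError; skipped.
4. `except AttributeError` matches → result = 116.
Result: 116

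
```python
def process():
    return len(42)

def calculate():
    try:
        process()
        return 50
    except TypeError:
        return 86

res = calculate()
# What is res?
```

Step-by-step execution trace:
1. `calculate()` calls `process()`.
2. `process()` evaluates `len(42)`, which raises TypeError; it propagates to the caller.
3. `return 50` is not reached.
4. `except TypeError` in calculate matches → returns 86.
5. res = 86.
Result: 86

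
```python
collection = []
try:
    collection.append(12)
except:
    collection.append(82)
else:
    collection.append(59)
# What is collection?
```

Step-by-step execution trace:
1. try: `collection.append(12)` → collection = [12]. No exception raised.
2. `except` is skipped.
3. `else` runs (try completed without exception): `collection.append(59)` → collection = [12, 59].
Result: [12, 59]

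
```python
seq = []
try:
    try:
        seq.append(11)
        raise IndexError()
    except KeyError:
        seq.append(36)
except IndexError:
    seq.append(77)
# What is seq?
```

Step-by-step execution trace:
1. Inner try: `seq.append(11)` → seq = [11].
2. `raise IndexError()` raises IndexError.
3. Inner `except KeyError` does not match IndexError; exception propagates to outer try.
4. Outer `except IndexError` matches → `seq.append(77)` → seq = [11, 77].
Result: [11, 77]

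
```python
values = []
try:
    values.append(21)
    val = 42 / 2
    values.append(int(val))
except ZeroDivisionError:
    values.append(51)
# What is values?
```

Step-by-step execution trace:
1. try: `values.append(21)` → values = [21].
2. `val = 42 / 2` → val = 21.0. No exception raised.
3. `values.append(int(val))` → values = [21, 21].
4. `except ZeroDivisionError` is skipped (no exception was raised).
Result: [21, 21]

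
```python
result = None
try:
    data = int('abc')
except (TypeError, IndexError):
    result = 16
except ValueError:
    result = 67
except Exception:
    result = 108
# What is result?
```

Step-by-step execution trace:
1. `data = int('abc')` raises ValueError.
2. `except (TypeError, IndexError)` does not match ValueError; skipped.
3. `except ValueError` matches (exact type match) → result = 67.
4. `except Exception` is not reached.
Result: 67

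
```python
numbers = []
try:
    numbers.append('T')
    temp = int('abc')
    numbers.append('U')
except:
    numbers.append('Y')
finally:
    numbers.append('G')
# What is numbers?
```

Step-by-step execution trace:
1. try: `numbers.append('T')` → numbers = ['T'].
2. `temp = int('abc')` raises ValueError; `numbers.append('U')` is not reached.
3. bare `except` matches → `numbers.append('Y')` → numbers = ['T', 'Y'].
4. finally always runs: `numbers.append('G')` → numbers = ['T', 'Y', 'G'].
Result: ['T', 'Y', 'G']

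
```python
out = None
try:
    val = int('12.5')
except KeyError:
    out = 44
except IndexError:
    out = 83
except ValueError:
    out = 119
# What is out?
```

Step-by-step execution trace:
1. `val = int('12.5')` raises ValueError.
2. `except KeyError` does not match ValueError; skipped.
3. `except IndexError` does not match ValueError; skipped.
4. `except ValueError` matches → out = 119.
Result: 119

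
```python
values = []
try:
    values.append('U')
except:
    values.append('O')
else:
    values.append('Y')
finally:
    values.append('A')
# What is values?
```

Step-by-step execution trace:
1. try: `values.append('U')` → values = ['U']. No exception raised.
2. `except` is skipped.
3. `else` runs: `values.append('Y')` → values = ['U', 'Y'].
4. `finally` always runs: `values.append('A')` → values = ['U', 'Y', 'A'].
Result: ['U', 'Y', 'A']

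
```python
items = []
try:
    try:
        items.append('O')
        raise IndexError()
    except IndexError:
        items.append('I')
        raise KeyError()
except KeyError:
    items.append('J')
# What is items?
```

Step-by-step execution trace:
1. Inner try: `items.append('O')` → items = ['O'].
2. `raise IndexError()` raises IndexError.
3. Inner `except IndexError` matches → `items.append('I')` → items = ['O', 'I'].
4. `raise KeyError()` raises KeyError; propagates to outer try.
5. Outer `except KeyError` matches → `items.append('J')` → items = ['O', 'I', 'J'].
Result: ['O', 'I', 'J']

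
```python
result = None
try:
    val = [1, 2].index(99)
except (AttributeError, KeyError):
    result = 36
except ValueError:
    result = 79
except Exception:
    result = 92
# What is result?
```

Step-by-step execution trace:
1. `val = [1, 2].index(99)` raises ValueError.
2. `except (AttributeError, KeyError)` does not match ValueError; skipped.
3. `except ValueError` matches (exact type match) → result = 79.
4. `except Exception` is not reached.
Result: 79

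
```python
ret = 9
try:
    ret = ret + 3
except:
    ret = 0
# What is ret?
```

Step-by-step execution trace:
1. ret starts at 9.
2. try: `ret = ret + 3` → ret = 12. No exception raised.
3. `except` is skipped.
Result: 12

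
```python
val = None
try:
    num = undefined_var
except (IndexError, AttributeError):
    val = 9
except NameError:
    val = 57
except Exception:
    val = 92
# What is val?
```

Step-by-step execution trace:
1. `num = undefined_var` raises NameError.
2. `except (IndexError, AttributeError)` does not match NameError; skipped.
3. `except NameError` matches (exact type match) → val = 57.
4. `except Exception` is not reached.
Result: 57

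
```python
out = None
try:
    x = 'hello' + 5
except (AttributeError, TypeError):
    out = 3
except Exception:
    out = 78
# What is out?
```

Step-by-step execution trace:
1. `x = 'hello' + 5` raises TypeError.
2. `except (AttributeError, TypeError)` matches (TypeError is in the tuple) → out = 3.
3. `except Exception` is not reached.
Result: 3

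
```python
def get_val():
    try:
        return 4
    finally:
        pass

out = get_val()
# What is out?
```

Step-by-step execution trace:
1. `get_val()` enters try: `return 4` sets pending return value 4.
2. Before returning, `finally: pass` runs (no effect).
3. get_val() returns 4 → out = 4.
Result: 4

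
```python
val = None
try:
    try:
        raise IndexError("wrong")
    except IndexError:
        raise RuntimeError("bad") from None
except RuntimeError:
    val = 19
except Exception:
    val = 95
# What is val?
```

Step-by-step execution trace:
1. Inner try raises IndexError; inner `except IndexError` catches it.
2. `raise RuntimeError(...) from None` raises RuntimeError (from None suppresses __context__, but the active exception is still RuntimeError).
3. Outer `except RuntimeError` matches → val = 19.
4. `except Exception` is not reached.
Result: 19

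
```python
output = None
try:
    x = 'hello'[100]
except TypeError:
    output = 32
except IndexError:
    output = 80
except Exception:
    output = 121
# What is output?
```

Step-by-step execution trace:
1. `x = 'hello'[100]` raises IndexError.
2. `except TypeError` does not match IndexError; skipped.
3. `except IndexError` matches → output = 80.
4. Remaining except clauses are skipped.
Result: 80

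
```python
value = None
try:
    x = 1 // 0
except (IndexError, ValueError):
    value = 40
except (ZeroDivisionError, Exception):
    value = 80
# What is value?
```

Step-by-step execution trace:
1. `x = 1 // 0` raises ZeroDivisionError.
2. `except (IndexError, ValueError)` does not match ZeroDivisionError; skipped.
3. `except (ZeroDivisionError, Exception)` matches (ZeroDivisionError is in the tuple) → value = 80.
Result: 80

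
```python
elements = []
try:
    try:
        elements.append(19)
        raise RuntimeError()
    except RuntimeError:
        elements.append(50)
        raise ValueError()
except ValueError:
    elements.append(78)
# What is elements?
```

Step-by-step execution trace:
1. Inner try: `elements.append(19)` → elements = [19].
2. `raise RuntimeError()` raises RuntimeError.
3. Inner `except RuntimeError` matches → `elements.append(50)` → elements = [19, 50].
4. `raise ValueError()` raises ValueError; propagates to outer try.
5. Outer `except ValueError` matches → `elements.append(78)` → elements = [19, 50, 78].
Result: [19, 50, 78]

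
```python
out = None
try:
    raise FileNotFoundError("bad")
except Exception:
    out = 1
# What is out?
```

Step-by-step execution trace:
1. `raise FileNotFoundError(...)` raises FileNotFoundError.
2. `except Exception` matches (FileNotFoundError is a subclass of Exception) → out = 1.
Result: 1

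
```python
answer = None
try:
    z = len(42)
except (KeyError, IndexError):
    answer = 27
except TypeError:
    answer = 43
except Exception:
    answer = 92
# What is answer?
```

Step-by-step execution trace:
1. `z = len(42)` raises TypeError.
2. `except (KeyError, IndexError)` does not match TypeError; skipped.
3. `except TypeError` matches (exact type match) → answer = 43.
4. `except Exception` is not reached.
Result: 43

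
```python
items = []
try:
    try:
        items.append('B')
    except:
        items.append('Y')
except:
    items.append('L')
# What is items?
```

Step-by-step execution trace:
1. Inner try: `items.append('B')` → items = ['B']. No exception raised.
2. Inner `except` is skipped.
3. Inner try completes normally; outer `except` is skipped.
Result: ['B']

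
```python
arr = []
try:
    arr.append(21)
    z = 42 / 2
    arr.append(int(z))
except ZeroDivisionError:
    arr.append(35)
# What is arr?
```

Step-by-step execution trace:
1. try: `arr.append(21)` → arr = [21].
2. `z = 42 / 2` → z = 21.0. No exception raised.
3. `arr.append(int(z))` → arr = [21, 21].
4. `except ZeroDivisionError` is skipped (no exception was raised).
Result: [21, 21]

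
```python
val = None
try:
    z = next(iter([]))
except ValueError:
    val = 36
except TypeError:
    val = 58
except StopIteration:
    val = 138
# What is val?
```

Step-by-step execution trace:
1. `z = next(iter([]))` raises StopIteration.
2. `except ValueError` does not match StopIteration; skipped.
3. `except TypeError` does not match StopIteration; skipped.
4. `except StopIteration` matches → val = 138.
Result: 138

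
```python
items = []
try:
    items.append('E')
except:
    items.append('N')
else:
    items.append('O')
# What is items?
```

Step-by-step execution trace:
1. try: `items.append('E')` → items = ['E']. No exception raised.
2. `except` is skipped.
3. `else` runs (try completed without exception): `items.append('O')` → items = ['E', 'O'].
Result: ['E', 'O']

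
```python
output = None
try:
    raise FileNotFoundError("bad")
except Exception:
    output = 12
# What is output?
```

Step-by-step execution trace:
1. `raise FileNotFoundError(...)` raises FileNotFoundError.
2. `except Exception` matches (FileNotFoundError is a subclass of Exception) → output = 12.
Result: 12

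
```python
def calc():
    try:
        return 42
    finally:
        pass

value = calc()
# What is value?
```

Step-by-step execution trace:
1. `calc()` enters try: `return 42` sets pending return value 42.
2. Before returning, `finally: pass` runs (no effect).
3. calc() returns 42 → value = 42.
Result: 42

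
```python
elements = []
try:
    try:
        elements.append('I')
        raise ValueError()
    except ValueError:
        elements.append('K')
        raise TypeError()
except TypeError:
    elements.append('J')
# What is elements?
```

Step-by-step execution trace:
1. Inner try: `elements.append('I')` → elements = ['I'].
2. `raise ValueError()` raises ValueError.
3. Inner `except ValueError` matches → `elements.append('K')` → elements = ['I', 'K'].
4. `raise TypeError()` raises TypeError; propagates to outer try.
5. Outer `except TypeError` matches → `elements.append('J')` → elements = ['I', 'K', 'J'].
Result: ['I', 'K', 'J']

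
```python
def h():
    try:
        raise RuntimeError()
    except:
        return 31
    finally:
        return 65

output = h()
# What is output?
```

Step-by-step execution trace:
1. `h()` enters try: `raise RuntimeError()` raises RuntimeError.
2. bare `except` matches → `return 31` sets pending return value 31.
3. Before returning, `finally: return 65` runs and overrides the pending return.
4. h() returns 65 → output = 65.
Result: 65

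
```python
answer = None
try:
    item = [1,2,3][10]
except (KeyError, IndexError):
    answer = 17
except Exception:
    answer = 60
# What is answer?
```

Step-by-step execution trace:
1. `item = [1,2,3][10]` raises IndexError.
2. `except (KeyError, IndexError)` matches (IndexError is in the tuple) → answer = 17.
3. `except Exception` is not reached.
Result: 17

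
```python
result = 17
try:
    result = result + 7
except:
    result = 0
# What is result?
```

Step-by-step execution trace:
1. result starts at 17.
2. try: `result = result + 7` → result = 24. No exception raised.
3. `except` is skipped.
Result: 24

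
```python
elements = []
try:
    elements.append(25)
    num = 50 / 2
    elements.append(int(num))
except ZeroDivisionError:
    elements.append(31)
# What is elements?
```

Step-by-step execution trace:
1. try: `elements.append(25)` → elements = [25].
2. `num = 50 / 2` → num = 25.0. No exception raised.
3. `elements.append(int(num))` → elements = [25, 25].
4. `except ZeroDivisionError` is skipped (no exception was raised).
Result: [25, 25]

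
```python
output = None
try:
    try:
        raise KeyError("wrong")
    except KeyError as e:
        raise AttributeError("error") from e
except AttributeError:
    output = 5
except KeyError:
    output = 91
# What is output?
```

Step-by-step execution trace:
1. Inner try raises KeyError; inner `except KeyError as e` catches it.
2. `raise AttributeError(...) from e` raises AttributeError (KeyError is attached as __cause__, but only AttributeError is active).
3. Outer `except AttributeError` matches → output = 5.
4. `except KeyError` is not reached.
Result: 5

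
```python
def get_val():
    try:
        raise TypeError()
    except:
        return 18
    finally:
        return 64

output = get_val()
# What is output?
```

Step-by-step execution trace:
1. `get_val()` enters try: `raise TypeError()` raises TypeError.
2. bare `except` matches → `return 18` sets pending return value 18.
3. Before returning, `finally: return 64` runs and overrides the pending return.
4. get_val() returns 64 → output = 64.
Result: 64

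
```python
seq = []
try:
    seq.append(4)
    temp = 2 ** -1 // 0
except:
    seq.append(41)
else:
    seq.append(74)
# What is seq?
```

Step-by-step execution trace:
1. try: `seq.append(4)` → seq = [4].
2. `temp = 2 ** -1 // 0` raises ZeroDivisionError.
3. bare `except` matches → `seq.append(41)` → seq = [4, 41].
4. `else` is skipped (an exception was raised).
Result: [4, 41]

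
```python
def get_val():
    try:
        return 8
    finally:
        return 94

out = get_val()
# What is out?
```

Step-by-step execution trace:
1. `get_val()` enters try: `return 8` sets pending return value 8.
2. Before returning, `finally: return 94` runs and overrides the pending return.
3. get_val() returns 94 → out = 94.
Result: 94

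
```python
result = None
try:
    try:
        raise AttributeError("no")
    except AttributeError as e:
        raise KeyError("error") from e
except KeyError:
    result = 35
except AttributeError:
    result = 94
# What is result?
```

Step-by-step execution trace:
1. Inner try raises AttributeError; inner `except AttributeError as e` catches it.
2. `raise KeyError(...) from e` raises KeyError (AttributeError is attached as __cause__, but only KeyError is active).
3. Outer `except KeyError` matches → result = 35.
4. `except AttributeError` is not reached.
Result: 35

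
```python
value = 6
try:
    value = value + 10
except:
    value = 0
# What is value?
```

Step-by-step execution trace:
1. value starts at 6.
2. try: `value = value + 10` → value = 16. No exception raised.
3. `except` is skipped.
Result: 16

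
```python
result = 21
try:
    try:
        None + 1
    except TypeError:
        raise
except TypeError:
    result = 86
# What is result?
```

Step-by-step execution trace:
1. Inner try: `None + 1` raises TypeError.
2. Inner `except TypeError` matches; bare `raise` re-raises the same TypeError.
3. Outer `except TypeError` matches → result = 86.
Result: 86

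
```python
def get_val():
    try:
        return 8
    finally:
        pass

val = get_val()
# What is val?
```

Step-by-step execution trace:
1. `get_val()` enters try: `return 8` sets pending return value 8.
2. Before returning, `finally: pass` runs (no effect).
3. get_val() returns 8 → val = 8.
Result: 8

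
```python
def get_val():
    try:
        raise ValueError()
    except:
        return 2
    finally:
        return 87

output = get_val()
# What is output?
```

Step-by-step execution trace:
1. `get_val()` enters try: `raise ValueError()` raises ValueError.
2. bare `except` matches → `return 2` sets pending return value 2.
3. Before returning, `finally: return 87` runs and overrides the pending return.
4. get_val() returns 87 → output = 87.
Result: 87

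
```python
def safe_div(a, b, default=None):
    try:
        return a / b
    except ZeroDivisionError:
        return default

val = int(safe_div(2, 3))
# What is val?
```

Step-by-step execution trace:
1. `safe_div(2, 3)` enters try: `return 2 / 3` → returns 0.6666666666666666. No exception raised.
2. `except ZeroDivisionError` is skipped.
3. `int(0.6666666666666666)` → 0 → val = 0.
Result: 0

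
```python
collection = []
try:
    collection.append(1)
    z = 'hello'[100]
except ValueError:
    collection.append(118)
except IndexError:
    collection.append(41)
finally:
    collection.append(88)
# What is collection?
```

Step-by-step execution trace:
1. try: `collection.append(1)` → collection = [1].
2. `z = 'hello'[100]` raises IndexError.
3. `except ValueError` does not match IndexError; skipped.
4. `except IndexError` matches → `collection.append(41)` → collection = [1, 41].
5. finally always runs: `collection.append(88)` → collection = [1, 41, 88].
Result: [1, 41, 88]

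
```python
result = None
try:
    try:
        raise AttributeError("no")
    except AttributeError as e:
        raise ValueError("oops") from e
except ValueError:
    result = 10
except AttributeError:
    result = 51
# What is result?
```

Step-by-step execution trace:
1. Inner try raises AttributeError; inner `except AttributeError as e` catches it.
2. `raise ValueError(...) from e` raises ValueError (AttributeError is attached as __cause__, but only ValueError is active).
3. Outer `except ValueError` matches → result = 10.
4. `except AttributeError` is not reached.
Result: 10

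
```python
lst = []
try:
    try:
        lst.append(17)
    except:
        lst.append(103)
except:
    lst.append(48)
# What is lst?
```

Step-by-step execution trace:
1. Inner try: `lst.append(17)` → lst = [17]. No exception raised.
2. Inner `except` is skipped.
3. Inner try completes normally; outer `except` is skipped.
Result: [17]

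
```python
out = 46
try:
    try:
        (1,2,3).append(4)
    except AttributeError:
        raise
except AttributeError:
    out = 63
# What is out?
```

Step-by-step execution trace:
1. Inner try: `(1,2,3).append(4)` raises AttributeError.
2. Inner `except AttributeError` matches; bare `raise` re-raises the same AttributeError.
3. Outer `except AttributeError` matches → out = 63.
Result: 63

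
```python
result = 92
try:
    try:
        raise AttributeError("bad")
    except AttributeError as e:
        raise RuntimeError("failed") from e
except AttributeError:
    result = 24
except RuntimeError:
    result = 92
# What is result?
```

Step-by-step execution trace:
1. Inner try raises AttributeError; inner `except AttributeError as e` catches it.
2. `raise RuntimeError(...) from e` raises RuntimeError (AttributeError is attached as __cause__, but only RuntimeError is active).
3. Outer `except AttributeError` does not match RuntimeError; skipped.
4. Outer `except RuntimeError` matches → result = 92.
Result: 92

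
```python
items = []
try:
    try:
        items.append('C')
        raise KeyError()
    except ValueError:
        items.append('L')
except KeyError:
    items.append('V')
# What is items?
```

Step-by-step execution trace:
1. Inner try: `items.append('C')` → items = ['C'].
2. `raise KeyError()` raises KeyError.
3. Inner `except ValueError` does not match KeyError; exception propagates to outer try.
4. Outer `except KeyError` matches → `items.append('V')` → items = ['C', 'V'].
Result: ['C', 'V']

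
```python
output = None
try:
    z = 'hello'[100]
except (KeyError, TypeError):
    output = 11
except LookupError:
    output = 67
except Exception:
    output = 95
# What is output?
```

Step-by-step execution trace:
1. `z = 'hello'[100]` raises IndexError.
2. `except (KeyError, TypeError)` does not match IndexError; skipped.
3. `except LookupError` matches (IndexError is a subclass of LookupError) → output = 67.
4. `except Exception` is not reached.
Result: 67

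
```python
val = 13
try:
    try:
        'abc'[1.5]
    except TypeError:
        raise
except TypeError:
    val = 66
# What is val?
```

Step-by-step execution trace:
1. Inner try: `'abc'[1.5]` raises TypeError.
2. Inner `except TypeError` matches; bare `raise` re-raises the same TypeError.
3. Outer `except TypeError` matches → val = 66.
Result: 66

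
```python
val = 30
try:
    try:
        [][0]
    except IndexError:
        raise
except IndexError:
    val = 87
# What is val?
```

Step-by-step execution trace:
1. Inner try: `[][0]` raises IndexError.
2. Inner `except IndexError` matches; bare `raise` re-raises the same IndexError.
3. Outer `except IndexError` matches → val = 87.
Result: 87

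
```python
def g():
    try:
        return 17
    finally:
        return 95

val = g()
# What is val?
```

Step-by-step execution trace:
1. `g()` enters try: `return 17` sets pending return value 17.
2. Before returning, `finally: return 95` runs and overrides the pending return.
3. g() returns 95 → val = 95.
Result: 95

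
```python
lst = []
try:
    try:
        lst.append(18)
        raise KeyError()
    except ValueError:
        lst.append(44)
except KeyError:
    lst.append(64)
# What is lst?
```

Step-by-step execution trace:
1. Inner try: `lst.append(18)` → lst = [18].
2. `raise KeyError()` raises KeyError.
3. Inner `except ValueError` does not match KeyError; exception propagates to outer try.
4. Outer `except KeyError` matches → `lst.append(64)` → lst = [18, 64].
Result: [18, 64]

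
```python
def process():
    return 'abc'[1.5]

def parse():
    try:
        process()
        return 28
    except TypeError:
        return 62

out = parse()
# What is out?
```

Step-by-step execution trace:
1. `parse()` calls `process()`.
2. `process()` evaluates `'abc'[1.5]`, which raises TypeError; it propagates to the caller.
3. `return 28` is not reached.
4. `except TypeError` in parse matches → returns 62.
5. out = 62.
Result: 62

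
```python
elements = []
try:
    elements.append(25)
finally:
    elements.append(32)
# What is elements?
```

Step-by-step execution trace:
1. try: `elements.append(25)` → elements = [25].
2. The try body completes without raising.
3. finally always runs: `elements.append(32)` → elements = [25, 32].
Result: [25, 32]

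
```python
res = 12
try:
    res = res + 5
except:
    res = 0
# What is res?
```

Step-by-step execution trace:
1. res starts at 12.
2. try: `res = res + 5` → res = 17. No exception raised.
3. `except` is skipped.
Result: 17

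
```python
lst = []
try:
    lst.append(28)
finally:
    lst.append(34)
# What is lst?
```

Step-by-step execution trace:
1. try: `lst.append(28)` → lst = [28].
2. The try body completes without raising.
3. finally always runs: `lst.append(34)` → lst = [28, 34].
Result: [28, 34]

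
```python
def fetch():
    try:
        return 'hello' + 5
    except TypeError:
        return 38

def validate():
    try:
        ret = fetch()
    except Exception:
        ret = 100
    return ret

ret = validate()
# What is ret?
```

Step-by-step execution trace:
1. `validate()` calls `fetch()`.
2. In fetch: `'hello' + 5` raises TypeError; `except TypeError` catches it → returns 38.
3. In validate: `ret = fetch()` → ret = 38. No exception reaches validate.
4. `except Exception` is skipped; validate returns 38.
5. ret = 38.
Result: 38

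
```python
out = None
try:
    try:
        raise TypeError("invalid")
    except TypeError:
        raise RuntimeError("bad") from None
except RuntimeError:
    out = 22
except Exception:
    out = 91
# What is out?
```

Step-by-step execution trace:
1. Inner try raises TypeError; inner `except TypeError` catches it.
2. `raise RuntimeError(...) from None` raises RuntimeError (from None suppresses __context__, but the active exception is still RuntimeError).
3. Outer `except RuntimeError` matches → out = 22.
4. `except Exception` is not reached.
Result: 22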